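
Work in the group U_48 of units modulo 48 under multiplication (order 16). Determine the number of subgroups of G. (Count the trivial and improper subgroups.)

|G| = 16, so by Lagrange every subgroup order divides 16. Divisors: 1, 2, 4, 8, 16.
Subgroups by order — order 1: 1; order 2: 7; order 4: 11; order 8: 7; order 16: 1.
Total: 1 + 7 + 11 + 7 + 1 = 27.

27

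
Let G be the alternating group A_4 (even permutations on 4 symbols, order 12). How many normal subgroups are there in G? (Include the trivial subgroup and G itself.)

3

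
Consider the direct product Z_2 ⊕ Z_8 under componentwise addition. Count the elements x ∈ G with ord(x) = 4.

An element (a,b) has order lcm(ord(a), ord(b)); count pairs with lcm equal to 4.
Enumerating gives 4 such elements.

4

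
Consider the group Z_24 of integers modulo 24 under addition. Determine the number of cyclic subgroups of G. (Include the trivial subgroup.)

A cyclic subgroup of order d is generated by each of its φ(d) elements of order d, so the cyclic subgroups of order d number (#elements of order d)/φ(d).
Cyclic subgroups by order — order 1: 1; order 2: 1; order 3: 1; order 4: 1; order 6: 1; order 8: 1; order 12: 1; order 24: 1.
Total: 8.

8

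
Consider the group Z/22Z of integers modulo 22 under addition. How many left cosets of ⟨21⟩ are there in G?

1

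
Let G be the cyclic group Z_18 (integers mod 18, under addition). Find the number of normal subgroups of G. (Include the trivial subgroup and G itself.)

6

G is abelian, so every subgroup is normal.
G has 6 subgroups in total, hence 6 normal subgroups.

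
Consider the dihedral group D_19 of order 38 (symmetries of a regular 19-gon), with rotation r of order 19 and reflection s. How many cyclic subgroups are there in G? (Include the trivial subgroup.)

21

Group the elements of G by the cyclic subgroup they generate; each cyclic subgroup of order d accounts for φ(d) elements.
Cyclic subgroups by order — order 1: 1; order 2: 19; order 19: 1.
Total: 21.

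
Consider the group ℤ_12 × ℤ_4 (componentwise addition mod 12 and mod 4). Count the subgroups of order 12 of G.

7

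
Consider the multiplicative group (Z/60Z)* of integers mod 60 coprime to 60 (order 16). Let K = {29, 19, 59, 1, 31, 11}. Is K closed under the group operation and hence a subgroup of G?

|K| = 6 does not divide |G| = 16, so by Lagrange K is not a subgroup.

No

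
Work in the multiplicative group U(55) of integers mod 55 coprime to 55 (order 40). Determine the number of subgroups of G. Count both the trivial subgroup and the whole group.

|G| = 40, so by Lagrange every subgroup order divides 40. Divisors: 1, 2, 4, 5, 8, 10, 20, 40.
Subgroups by order — order 1: 1; order 2: 3; order 4: 3; order 5: 1; order 8: 1; order 10: 3; order 20: 3; order 40: 1.
Total: 1 + 3 + 3 + 1 + 1 + 3 + 3 + 1 = 16.

16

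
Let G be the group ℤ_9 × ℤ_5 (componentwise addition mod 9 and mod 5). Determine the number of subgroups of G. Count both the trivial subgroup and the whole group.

|G| = 45, so by Lagrange every subgroup order divides 45. Divisors: 1, 3, 5, 9, 15, 45.
Subgroups by order — order 1: 1; order 3: 1; order 5: 1; order 9: 1; order 15: 1; order 45: 1.
Total: 1 + 1 + 1 + 1 + 1 + 1 = 6.

6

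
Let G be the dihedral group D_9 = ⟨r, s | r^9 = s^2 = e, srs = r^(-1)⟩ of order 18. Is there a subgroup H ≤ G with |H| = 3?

3 | 18. A subgroup of order 3 is {e, r^3, r^6}.

Yes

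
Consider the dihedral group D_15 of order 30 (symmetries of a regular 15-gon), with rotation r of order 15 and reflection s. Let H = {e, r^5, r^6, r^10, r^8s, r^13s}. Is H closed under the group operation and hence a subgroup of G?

No

r^6 ∈ H but its inverse r^9 ∉ H, so H is not a subgroup.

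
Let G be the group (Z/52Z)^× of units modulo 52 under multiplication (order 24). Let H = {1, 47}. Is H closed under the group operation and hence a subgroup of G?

47 ∈ H but its inverse 31 ∉ H, so H is not a subgroup.

No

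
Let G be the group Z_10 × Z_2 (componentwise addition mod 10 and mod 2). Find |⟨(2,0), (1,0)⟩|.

|⟨(2,0)⟩| = 5 and |⟨(1,0)⟩| = 10, so |H| is a multiple of lcm(5, 10) = 10 and divides |G| = 20.
Closing under the operation: H = {(0,0), (1,0), (2,0), (3,0), (4,0), (5,0), (6,0), (7,0), (8,0), (9,0)}, so |H| = 10.

10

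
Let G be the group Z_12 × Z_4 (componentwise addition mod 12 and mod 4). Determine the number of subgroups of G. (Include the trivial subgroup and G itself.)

30

|G| = 48, so by Lagrange every subgroup order divides 48. Divisors: 1, 2, 3, 4, 6, 8, 12, 16, 24, 48.
Subgroups by order — order 1: 1; order 2: 3; order 3: 1; order 4: 7; order 6: 3; order 8: 3; order 12: 7; order 16: 1; order 24: 3; order 48: 1.
Total: 1 + 3 + 1 + 7 + 3 + 3 + 7 + 1 + 3 + 1 = 30.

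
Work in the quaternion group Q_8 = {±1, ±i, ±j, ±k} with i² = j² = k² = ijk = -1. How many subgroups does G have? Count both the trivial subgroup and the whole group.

6

|G| = 8, so by Lagrange every subgroup order divides 8. Divisors: 1, 2, 4, 8.
Subgroups by order — order 1: 1; order 2: 1; order 4: 3; order 8: 1.
Total: 1 + 1 + 3 + 1 = 6.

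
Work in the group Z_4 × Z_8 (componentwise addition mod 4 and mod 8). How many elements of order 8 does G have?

16

An element (a,b) has order lcm(ord(a), ord(b)); count pairs with lcm equal to 8.
Enumerating gives 16 such elements.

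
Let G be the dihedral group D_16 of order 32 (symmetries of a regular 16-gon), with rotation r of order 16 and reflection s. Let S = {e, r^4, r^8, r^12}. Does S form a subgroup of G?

Yes

|S| = 4 divides |G| = 32, consistent with Lagrange.
S contains the identity, every element's inverse is in S, and S is closed under ·: it is a subgroup.
In fact S = ⟨r^12⟩.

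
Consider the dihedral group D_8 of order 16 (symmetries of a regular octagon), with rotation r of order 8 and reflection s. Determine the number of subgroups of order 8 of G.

3

|G| = 16 and 8 | 16, so subgroups of order 8 are possible by Lagrange.
The subgroups of order 8 are: {e, r, r^2, r^3, r^4, r^5, r^6, r^7}; {e, r^2, r^4, r^6, s, r^2s, r^4s, r^6s}; {e, r^2, r^4, r^6, rs, r^3s, r^5s, r^7s}.
So G has 3 subgroups of order 8.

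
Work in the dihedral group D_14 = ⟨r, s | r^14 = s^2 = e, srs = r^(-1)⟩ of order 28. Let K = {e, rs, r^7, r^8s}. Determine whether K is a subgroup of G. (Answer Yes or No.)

Yes

|K| = 4 divides |G| = 28, consistent with Lagrange.
K contains the identity, every element's inverse is in K, and K is closed under ·: it is a subgroup.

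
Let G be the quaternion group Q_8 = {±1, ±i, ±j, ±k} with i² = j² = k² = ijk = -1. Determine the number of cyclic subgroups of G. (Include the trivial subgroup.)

5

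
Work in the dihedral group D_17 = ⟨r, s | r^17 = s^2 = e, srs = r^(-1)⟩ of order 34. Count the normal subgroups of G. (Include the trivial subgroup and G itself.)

G has 20 subgroups. Checking conjugation-invariance by order — order 1: 1/1 normal; order 2: 0/17 normal; order 17: 1/1 normal; order 34: 1/1 normal.
Total normal subgroups: 3.

3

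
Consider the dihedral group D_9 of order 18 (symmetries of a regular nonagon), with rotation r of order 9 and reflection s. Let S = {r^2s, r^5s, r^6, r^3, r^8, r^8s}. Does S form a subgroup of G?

No

The identity e ∉ S, so S is not a subgroup.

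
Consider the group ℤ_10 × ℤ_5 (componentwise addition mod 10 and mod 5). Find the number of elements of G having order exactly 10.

An element (a,b) has order lcm(ord(a), ord(b)); count pairs with lcm equal to 10.
Enumerating gives 24 such elements.

24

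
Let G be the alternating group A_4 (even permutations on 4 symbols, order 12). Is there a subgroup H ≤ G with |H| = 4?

Yes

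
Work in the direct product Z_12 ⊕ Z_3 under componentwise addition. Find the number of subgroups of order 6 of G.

|G| = 36 and 6 | 36, so subgroups of order 6 are possible by Lagrange.
The subgroups of order 6 are: {(0,0), (0,1), (0,2), (6,0), (6,1), (6,2)}; {(0,0), (2,0), (4,0), (6,0), (8,0), (10,0)}; {(0,0), (2,2), (4,1), (6,0), (8,2), (10,1)}; {(0,0), (2,1), (4,2), (6,0), (8,1), (10,2)}.
So G has 4 subgroups of order 6.

4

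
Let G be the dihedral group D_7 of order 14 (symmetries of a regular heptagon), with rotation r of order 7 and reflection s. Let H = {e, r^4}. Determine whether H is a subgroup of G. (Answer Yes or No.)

r^4 ∈ H but its inverse r^3 ∉ H, so H is not a subgroup.

No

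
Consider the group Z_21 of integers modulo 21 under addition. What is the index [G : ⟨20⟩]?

|⟨20⟩| = 21 and |G| = 21.
By Lagrange, [G : H] = |G|/|H| = 21/21 = 1.

1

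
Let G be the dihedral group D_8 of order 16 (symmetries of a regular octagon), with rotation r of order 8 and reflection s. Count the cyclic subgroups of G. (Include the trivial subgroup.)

12

Group the elements of G by the cyclic subgroup they generate; each cyclic subgroup of order d accounts for φ(d) elements.
Cyclic subgroups by order — order 1: 1; order 2: 9; order 4: 1; order 8: 1.
Total: 12.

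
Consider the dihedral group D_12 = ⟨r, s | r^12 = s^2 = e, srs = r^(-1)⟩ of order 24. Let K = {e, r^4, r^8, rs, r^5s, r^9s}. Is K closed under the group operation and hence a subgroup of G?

Yes

|K| = 6 divides |G| = 24, consistent with Lagrange.
K contains the identity, every element's inverse is in K, and K is closed under ·: it is a subgroup.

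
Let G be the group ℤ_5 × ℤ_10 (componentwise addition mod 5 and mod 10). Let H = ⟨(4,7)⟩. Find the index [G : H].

5

|⟨(4,7)⟩| = 10 and |G| = 50.
By Lagrange, [G : H] = |G|/|H| = 50/10 = 5.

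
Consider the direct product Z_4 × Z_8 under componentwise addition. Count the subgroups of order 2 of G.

|G| = 32 and 2 | 32, so subgroups of order 2 are possible by Lagrange.
The subgroups of order 2 are: {(0,0), (0,4)}; {(0,0), (2,0)}; {(0,0), (2,4)}.
So G has 3 subgroups of order 2.

3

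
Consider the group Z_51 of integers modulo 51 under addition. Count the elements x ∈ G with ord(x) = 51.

In a cyclic group of order 51, the number of elements of order d (for d | 51) is φ(d).
φ(51) = 32.

32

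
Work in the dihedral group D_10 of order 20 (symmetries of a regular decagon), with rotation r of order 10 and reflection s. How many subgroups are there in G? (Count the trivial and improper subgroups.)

22

|G| = 20, so by Lagrange every subgroup order divides 20. Divisors: 1, 2, 4, 5, 10, 20.
Subgroups by order — order 1: 1; order 2: 11; order 4: 5; order 5: 1; order 10: 3; order 20: 1.
Total: 1 + 11 + 5 + 1 + 3 + 1 = 22.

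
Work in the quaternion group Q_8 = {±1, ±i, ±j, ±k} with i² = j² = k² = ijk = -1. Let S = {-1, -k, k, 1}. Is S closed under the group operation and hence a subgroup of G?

|S| = 4 divides |G| = 8, consistent with Lagrange.
S contains the identity, every element's inverse is in S, and S is closed under ·: it is a subgroup.
In fact S = ⟨-k⟩.

Yes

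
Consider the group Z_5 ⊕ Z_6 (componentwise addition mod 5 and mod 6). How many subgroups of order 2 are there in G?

1

|G| = 30 and 2 | 30, so subgroups of order 2 are possible by Lagrange.
The subgroups of order 2 are: {(0,0), (0,3)}.
So G has 1 subgroup of order 2.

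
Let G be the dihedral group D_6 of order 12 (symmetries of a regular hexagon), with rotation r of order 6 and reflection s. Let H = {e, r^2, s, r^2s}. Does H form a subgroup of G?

No

r^2 ∈ H but its inverse r^4 ∉ H, so H is not a subgroup.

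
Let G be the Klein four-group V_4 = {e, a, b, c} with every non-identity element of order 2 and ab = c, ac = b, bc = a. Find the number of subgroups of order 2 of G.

3

|G| = 4 and 2 | 4, so subgroups of order 2 are possible by Lagrange.
The subgroups of order 2 are: {e, a}; {e, b}; {e, c}.
So G has 3 subgroups of order 2.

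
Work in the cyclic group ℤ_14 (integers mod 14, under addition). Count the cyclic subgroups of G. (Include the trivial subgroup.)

Each element a generates a cyclic subgroup ⟨a⟩; distinct elements may generate the same one (a cyclic group of order d has φ(d) generators).
Cyclic subgroups by order — order 1: 1; order 2: 1; order 7: 1; order 14: 1.
Total: 4.

4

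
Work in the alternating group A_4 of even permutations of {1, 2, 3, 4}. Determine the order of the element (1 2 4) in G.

3

Computing powers of (1 2 4): the smallest k with ((1 2 4))^k = e is k = 3.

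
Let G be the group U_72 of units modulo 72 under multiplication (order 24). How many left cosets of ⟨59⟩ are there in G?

4

|⟨59⟩| = 6 and |G| = 24.
By Lagrange, [G : H] = |G|/|H| = 24/6 = 4.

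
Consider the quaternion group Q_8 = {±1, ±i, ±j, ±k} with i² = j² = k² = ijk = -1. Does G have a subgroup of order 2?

Yes

2 | 8. A subgroup of order 2 is {1, -1}.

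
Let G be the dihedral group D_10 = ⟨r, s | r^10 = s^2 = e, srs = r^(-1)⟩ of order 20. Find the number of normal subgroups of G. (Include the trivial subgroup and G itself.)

7

G has 22 subgroups. Checking conjugation-invariance by order — order 1: 1/1 normal; order 2: 1/11 normal; order 4: 0/5 normal; order 5: 1/1 normal; order 10: 3/3 normal; order 20: 1/1 normal.
Total normal subgroups: 7.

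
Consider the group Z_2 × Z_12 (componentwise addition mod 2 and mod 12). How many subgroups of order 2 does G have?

|G| = 24 and 2 | 24, so subgroups of order 2 are possible by Lagrange.
The subgroups of order 2 are: {(0,0), (0,6)}; {(0,0), (1,0)}; {(0,0), (1,6)}.
So G has 3 subgroups of order 2.

3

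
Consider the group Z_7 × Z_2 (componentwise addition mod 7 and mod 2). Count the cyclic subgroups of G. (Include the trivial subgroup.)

4

Each element a generates a cyclic subgroup ⟨a⟩; distinct elements may generate the same one (a cyclic group of order d has φ(d) generators).
Cyclic subgroups by order — order 1: 1; order 2: 1; order 7: 1; order 14: 1.
Total: 4.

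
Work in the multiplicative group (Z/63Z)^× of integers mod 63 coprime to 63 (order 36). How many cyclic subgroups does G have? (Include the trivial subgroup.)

20

A cyclic subgroup of order d is generated by each of its φ(d) elements of order d, so the cyclic subgroups of order d number (#elements of order d)/φ(d).
Cyclic subgroups by order — order 1: 1; order 2: 3; order 3: 4; order 6: 12.
Total: 20.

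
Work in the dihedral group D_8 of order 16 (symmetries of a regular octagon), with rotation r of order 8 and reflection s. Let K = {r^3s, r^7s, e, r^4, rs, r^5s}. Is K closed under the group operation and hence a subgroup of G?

No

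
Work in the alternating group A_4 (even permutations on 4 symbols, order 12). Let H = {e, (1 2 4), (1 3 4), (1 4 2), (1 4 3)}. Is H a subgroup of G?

|H| = 5 does not divide |G| = 12, so by Lagrange H is not a subgroup.

No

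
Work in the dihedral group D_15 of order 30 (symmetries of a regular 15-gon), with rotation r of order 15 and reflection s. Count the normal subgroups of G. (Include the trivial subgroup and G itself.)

5

G has 28 subgroups. Checking conjugation-invariance by order — order 1: 1/1 normal; order 2: 0/15 normal; order 3: 1/1 normal; order 5: 1/1 normal; order 6: 0/5 normal; order 10: 0/3 normal; order 15: 1/1 normal; order 30: 1/1 normal.
Total normal subgroups: 5.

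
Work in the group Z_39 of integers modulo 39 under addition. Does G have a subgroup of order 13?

13 | 39. A subgroup of order 13 is {0, 3, 6, 9, 12, 15, 18, 21, 24, 27, 30, 33, 36}.

Yes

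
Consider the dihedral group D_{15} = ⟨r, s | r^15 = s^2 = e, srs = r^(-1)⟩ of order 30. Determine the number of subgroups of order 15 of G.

|G| = 30 and 15 | 30, so subgroups of order 15 are possible by Lagrange.
The subgroups of order 15 are: {e, r, r^2, r^3, r^4, r^5, r^6, r^7, r^8, r^9, r^10, r^11, r^12, r^13, r^14}.
So G has 1 subgroup of order 15.

1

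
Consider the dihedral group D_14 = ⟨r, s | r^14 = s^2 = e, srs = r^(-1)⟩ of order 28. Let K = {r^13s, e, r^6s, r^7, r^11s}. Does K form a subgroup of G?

No

|K| = 5 does not divide |G| = 28, so by Lagrange K is not a subgroup.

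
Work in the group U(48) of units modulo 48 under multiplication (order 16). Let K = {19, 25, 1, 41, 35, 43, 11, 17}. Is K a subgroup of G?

|K| = 8 divides |G| = 16, consistent with Lagrange.
K contains the identity, every element's inverse is in K, and K is closed under ·: it is a subgroup.

Yes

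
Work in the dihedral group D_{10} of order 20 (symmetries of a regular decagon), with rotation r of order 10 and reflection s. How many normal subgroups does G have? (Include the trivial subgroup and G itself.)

7

G has 22 subgroups. Checking conjugation-invariance by order — order 1: 1/1 normal; order 2: 1/11 normal; order 4: 0/5 normal; order 5: 1/1 normal; order 10: 3/3 normal; order 20: 1/1 normal.
Total normal subgroups: 7.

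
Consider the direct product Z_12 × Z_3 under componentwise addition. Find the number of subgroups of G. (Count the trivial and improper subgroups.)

|G| = 36, so by Lagrange every subgroup order divides 36. Divisors: 1, 2, 3, 4, 6, 9, 12, 18, 36.
Subgroups by order — order 1: 1; order 2: 1; order 3: 4; order 4: 1; order 6: 4; order 9: 1; order 12: 4; order 18: 1; order 36: 1.
Total: 1 + 1 + 4 + 1 + 4 + 1 + 4 + 1 + 1 = 18.

18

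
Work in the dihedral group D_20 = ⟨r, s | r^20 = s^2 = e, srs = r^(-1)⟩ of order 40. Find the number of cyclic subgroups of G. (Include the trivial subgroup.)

A cyclic subgroup of order d is generated by each of its φ(d) elements of order d, so the cyclic subgroups of order d number (#elements of order d)/φ(d).
Cyclic subgroups by order — order 1: 1; order 2: 21; order 4: 1; order 5: 1; order 10: 1; order 20: 1.
Total: 26.

26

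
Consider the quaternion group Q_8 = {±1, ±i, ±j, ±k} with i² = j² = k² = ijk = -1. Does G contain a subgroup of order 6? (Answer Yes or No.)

6 does not divide |G| = 8, so by Lagrange no subgroup of order 6 exists.

No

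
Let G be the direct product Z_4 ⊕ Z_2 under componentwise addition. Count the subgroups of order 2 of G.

|G| = 8 and 2 | 8, so subgroups of order 2 are possible by Lagrange.
The subgroups of order 2 are: {(0,0), (0,1)}; {(0,0), (2,0)}; {(0,0), (2,1)}.
So G has 3 subgroups of order 2.

3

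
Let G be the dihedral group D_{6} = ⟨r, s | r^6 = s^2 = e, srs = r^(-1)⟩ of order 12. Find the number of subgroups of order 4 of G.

3

|G| = 12 and 4 | 12, so subgroups of order 4 are possible by Lagrange.
The subgroups of order 4 are: {e, r^3, r^2s, r^5s}; {e, r^3, s, r^3s}; {e, r^3, rs, r^4s}.
So G has 3 subgroups of order 4.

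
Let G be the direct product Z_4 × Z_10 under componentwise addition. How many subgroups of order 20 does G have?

|G| = 40 and 20 | 40, so subgroups of order 20 are possible by Lagrange.
The subgroups of order 20 are: {(0,0), (0,1), (0,2), (0,3), (0,4), (0,5), (0,6), (0,7), (0,8), (0,9), (2,0), (2,1), (2,2), (2,3), (2,4), (2,5), (2,6), (2,7), (2,8), (2,9)}; {(0,0), (0,2), (0,4), (0,6), (0,8), (1,0), (1,2), (1,4), (1,6), (1,8), (2,0), (2,2), (2,4), (2,6), (2,8), (3,0), (3,2), (3,4), (3,6), (3,8)}; {(0,0), (0,2), (0,4), (0,6), (0,8), (1,1), (1,3), (1,5), (1,7), (1,9), (2,0), (2,2), (2,4), (2,6), (2,8), (3,1), (3,3), (3,5), (3,7), (3,9)}.
So G has 3 subgroups of order 20.

3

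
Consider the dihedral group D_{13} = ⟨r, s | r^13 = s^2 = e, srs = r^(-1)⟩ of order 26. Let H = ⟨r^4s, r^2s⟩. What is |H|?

|⟨r^4s⟩| = 2 and |⟨r^2s⟩| = 2, so |H| is a multiple of lcm(2, 2) = 2 and divides |G| = 26.
Closing {r^4s, r^2s} under the group operation gives all of G, so |H| = 26.

26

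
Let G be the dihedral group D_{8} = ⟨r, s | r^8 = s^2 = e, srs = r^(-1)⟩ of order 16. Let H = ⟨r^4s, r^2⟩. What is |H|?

8

|⟨r^4s⟩| = 2 and |⟨r^2⟩| = 4, so |H| is a multiple of lcm(2, 4) = 4 and divides |G| = 16.
Closing under the operation: H = {e, r^2, r^4, r^6, s, r^2s, r^4s, r^6s}, so |H| = 8.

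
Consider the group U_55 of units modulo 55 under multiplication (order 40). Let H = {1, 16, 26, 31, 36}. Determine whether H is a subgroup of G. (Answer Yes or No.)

Yes

|H| = 5 divides |G| = 40, consistent with Lagrange.
H contains the identity, every element's inverse is in H, and H is closed under ·: it is a subgroup.
In fact H = ⟨16⟩.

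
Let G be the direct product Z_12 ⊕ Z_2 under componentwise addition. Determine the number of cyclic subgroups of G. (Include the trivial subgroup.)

12

Each element a generates a cyclic subgroup ⟨a⟩; distinct elements may generate the same one (a cyclic group of order d has φ(d) generators).
Cyclic subgroups by order — order 1: 1; order 2: 3; order 3: 1; order 4: 2; order 6: 3; order 12: 2.
Total: 12.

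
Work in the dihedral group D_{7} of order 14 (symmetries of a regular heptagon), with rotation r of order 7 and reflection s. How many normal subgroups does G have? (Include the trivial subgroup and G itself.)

3

G has 10 subgroups. Checking conjugation-invariance by order — order 1: 1/1 normal; order 2: 0/7 normal; order 7: 1/1 normal; order 14: 1/1 normal.
Total normal subgroups: 3.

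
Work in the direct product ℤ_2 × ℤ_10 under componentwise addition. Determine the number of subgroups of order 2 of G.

3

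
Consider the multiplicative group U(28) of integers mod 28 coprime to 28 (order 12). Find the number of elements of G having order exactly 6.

6

The elements of order 6 are: 3, 5, 11, 17, 19, 23.
That's 6.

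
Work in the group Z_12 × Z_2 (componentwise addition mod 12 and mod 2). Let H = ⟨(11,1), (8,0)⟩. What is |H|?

|⟨(11,1)⟩| = 12 and |⟨(8,0)⟩| = 3, so |H| is a multiple of lcm(12, 3) = 12 and divides |G| = 24.
Closing under the operation: H = {(0,0), (1,1), (2,0), (3,1), (4,0), (5,1), (6,0), (7,1), (8,0), (9,1), (10,0), (11,1)}, so |H| = 12.

12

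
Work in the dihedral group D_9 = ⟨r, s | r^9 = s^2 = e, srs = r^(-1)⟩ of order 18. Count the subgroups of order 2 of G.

9

|G| = 18 and 2 | 18, so subgroups of order 2 are possible by Lagrange.
The subgroups of order 2 are: {e, r^2s}; {e, r^3s}; {e, r^4s}; {e, r^5s}; … (9 in all).
So G has 9 subgroups of order 2.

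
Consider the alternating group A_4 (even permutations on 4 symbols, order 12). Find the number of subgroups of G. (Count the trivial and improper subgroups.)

10

|G| = 12, so by Lagrange every subgroup order divides 12. Divisors: 1, 2, 3, 4, 6, 12.
Subgroups by order — order 1: 1; order 2: 3; order 3: 4; order 4: 1; order 6: 0; order 12: 1.
Total: 1 + 3 + 4 + 1 + 0 + 1 = 10.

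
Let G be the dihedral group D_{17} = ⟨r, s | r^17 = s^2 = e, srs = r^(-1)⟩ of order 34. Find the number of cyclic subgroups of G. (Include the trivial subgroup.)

Group the elements of G by the cyclic subgroup they generate; each cyclic subgroup of order d accounts for φ(d) elements.
Cyclic subgroups by order — order 1: 1; order 2: 17; order 17: 1.
Total: 19.

19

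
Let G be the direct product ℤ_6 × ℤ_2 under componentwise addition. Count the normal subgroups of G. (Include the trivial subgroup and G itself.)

G is abelian, so every subgroup is normal.
G has 10 subgroups in total, hence 10 normal subgroups.

10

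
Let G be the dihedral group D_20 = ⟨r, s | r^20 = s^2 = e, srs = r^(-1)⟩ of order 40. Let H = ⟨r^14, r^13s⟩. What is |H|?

|⟨r^14⟩| = 10 and |⟨r^13s⟩| = 2, so |H| is a multiple of lcm(10, 2) = 10 and divides |G| = 40.
Closing under the operation: H = {e, r^2, r^4, r^6, r^8, r^10, r^12, r^14, r^16, r^18, rs, r^3s, r^5s, r^7s, r^9s, r^11s, r^13s, r^15s, r^17s, r^19s}, so |H| = 20.

20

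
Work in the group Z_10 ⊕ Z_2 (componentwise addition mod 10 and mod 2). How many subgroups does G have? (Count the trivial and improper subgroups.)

10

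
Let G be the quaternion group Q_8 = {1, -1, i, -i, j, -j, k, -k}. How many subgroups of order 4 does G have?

3

|G| = 8 and 4 | 8, so subgroups of order 4 are possible by Lagrange.
The subgroups of order 4 are: {1, -1, i, -i}; {1, -1, j, -j}; {1, -1, k, -k}.
So G has 3 subgroups of order 4.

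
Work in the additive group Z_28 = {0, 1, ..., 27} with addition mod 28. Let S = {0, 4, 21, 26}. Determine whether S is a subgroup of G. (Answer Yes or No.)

26 ∈ S but its inverse 2 ∉ S, so S is not a subgroup.

No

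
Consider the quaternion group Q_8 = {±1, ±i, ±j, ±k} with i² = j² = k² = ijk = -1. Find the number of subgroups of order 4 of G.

3

|G| = 8 and 4 | 8, so subgroups of order 4 are possible by Lagrange.
The subgroups of order 4 are: {1, -1, i, -i}; {1, -1, j, -j}; {1, -1, k, -k}.
So G has 3 subgroups of order 4.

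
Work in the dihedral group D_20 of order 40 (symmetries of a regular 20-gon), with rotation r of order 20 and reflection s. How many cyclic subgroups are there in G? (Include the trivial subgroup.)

A cyclic subgroup of order d is generated by each of its φ(d) elements of order d, so the cyclic subgroups of order d number (#elements of order d)/φ(d).
Cyclic subgroups by order — order 1: 1; order 2: 21; order 4: 1; order 5: 1; order 10: 1; order 20: 1.
Total: 26.

26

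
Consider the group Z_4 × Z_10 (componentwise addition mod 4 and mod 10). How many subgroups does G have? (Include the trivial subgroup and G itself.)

16

|G| = 40, so by Lagrange every subgroup order divides 40. Divisors: 1, 2, 4, 5, 8, 10, 20, 40.
Subgroups by order — order 1: 1; order 2: 3; order 4: 3; order 5: 1; order 8: 1; order 10: 3; order 20: 3; order 40: 1.
Total: 1 + 3 + 3 + 1 + 1 + 3 + 3 + 1 = 16.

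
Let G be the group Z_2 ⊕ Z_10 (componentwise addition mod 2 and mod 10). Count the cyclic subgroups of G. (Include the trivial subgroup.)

8

Group the elements of G by the cyclic subgroup they generate; each cyclic subgroup of order d accounts for φ(d) elements.
Cyclic subgroups by order — order 1: 1; order 2: 3; order 5: 1; order 10: 3.
Total: 8.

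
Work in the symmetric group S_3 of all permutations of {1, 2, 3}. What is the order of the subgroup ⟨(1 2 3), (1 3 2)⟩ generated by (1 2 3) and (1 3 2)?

3

|⟨(1 2 3)⟩| = 3 and |⟨(1 3 2)⟩| = 3, so |H| is a multiple of lcm(3, 3) = 3 and divides |G| = 6.
Closing under the operation: H = {e, (1 2 3), (1 3 2)}, so |H| = 3.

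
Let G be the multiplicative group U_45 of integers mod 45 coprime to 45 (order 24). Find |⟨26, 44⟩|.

4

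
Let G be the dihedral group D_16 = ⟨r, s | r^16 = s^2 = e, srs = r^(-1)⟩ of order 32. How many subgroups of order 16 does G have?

3

|G| = 32 and 16 | 32, so subgroups of order 16 are possible by Lagrange.
The subgroups of order 16 are: {e, r, r^2, r^3, r^4, r^5, r^6, r^7, r^8, r^9, r^10, r^11, r^12, r^13, r^14, r^15}; {e, r^2, r^4, r^6, r^8, r^10, r^12, r^14, s, r^2s, r^4s, r^6s, r^8s, r^10s, r^12s, r^14s}; {e, r^2, r^4, r^6, r^8, r^10, r^12, r^14, rs, r^3s, r^5s, r^7s, r^9s, r^11s, r^13s, r^15s}.
So G has 3 subgroups of order 16.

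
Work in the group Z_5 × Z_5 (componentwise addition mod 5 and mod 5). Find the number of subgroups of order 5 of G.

|G| = 25 and 5 | 25, so subgroups of order 5 are possible by Lagrange.
The subgroups of order 5 are: {(0,0), (0,1), (0,2), (0,3), (0,4)}; {(0,0), (1,0), (2,0), (3,0), (4,0)}; {(0,0), (1,1), (2,2), (3,3), (4,4)}; {(0,0), (1,2), (2,4), (3,1), (4,3)}; … (6 in all).
So G has 6 subgroups of order 5.

6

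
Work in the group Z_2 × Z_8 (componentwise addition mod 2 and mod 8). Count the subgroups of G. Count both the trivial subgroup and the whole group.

11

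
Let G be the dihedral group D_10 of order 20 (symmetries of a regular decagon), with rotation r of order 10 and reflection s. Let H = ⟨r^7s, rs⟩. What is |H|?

|⟨r^7s⟩| = 2 and |⟨rs⟩| = 2, so |H| is a multiple of lcm(2, 2) = 2 and divides |G| = 20.
Closing under the operation: H = {e, r^2, r^4, r^6, r^8, rs, r^3s, r^5s, r^7s, r^9s}, so |H| = 10.

10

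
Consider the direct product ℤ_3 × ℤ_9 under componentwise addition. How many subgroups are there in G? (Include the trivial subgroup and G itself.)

10

|G| = 27, so by Lagrange every subgroup order divides 27. Divisors: 1, 3, 9, 27.
Subgroups by order — order 1: 1; order 3: 4; order 9: 4; order 27: 1.
Total: 1 + 4 + 4 + 1 = 10.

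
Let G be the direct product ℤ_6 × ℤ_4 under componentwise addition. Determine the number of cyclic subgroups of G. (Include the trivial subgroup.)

A cyclic subgroup of order d is generated by each of its φ(d) elements of order d, so the cyclic subgroups of order d number (#elements of order d)/φ(d).
Cyclic subgroups by order — order 1: 1; order 2: 3; order 3: 1; order 4: 2; order 6: 3; order 12: 2.
Total: 12.

12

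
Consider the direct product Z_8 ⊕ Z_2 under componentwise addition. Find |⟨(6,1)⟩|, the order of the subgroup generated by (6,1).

4

The order of (6,1) in Z_8 × Z_2 is lcm(ord(6) in Z_8, ord(1) in Z_2).
ord(6) = 4 and ord(1) = 2, so |⟨(6,1)⟩| = lcm(4, 2) = 4.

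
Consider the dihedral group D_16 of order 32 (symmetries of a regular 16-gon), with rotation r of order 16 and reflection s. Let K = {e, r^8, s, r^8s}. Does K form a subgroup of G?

|K| = 4 divides |G| = 32, consistent with Lagrange.
K contains the identity, every element's inverse is in K, and K is closed under ·: it is a subgroup.

Yes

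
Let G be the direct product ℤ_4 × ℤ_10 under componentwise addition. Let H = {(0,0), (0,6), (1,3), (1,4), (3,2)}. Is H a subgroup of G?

No

(3,2) ∈ H but its inverse (1,8) ∉ H, so H is not a subgroup.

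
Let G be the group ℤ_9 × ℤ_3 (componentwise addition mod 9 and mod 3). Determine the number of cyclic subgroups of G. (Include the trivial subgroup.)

8

Each element a generates a cyclic subgroup ⟨a⟩; distinct elements may generate the same one (a cyclic group of order d has φ(d) generators).
Cyclic subgroups by order — order 1: 1; order 3: 4; order 9: 3.
Total: 8.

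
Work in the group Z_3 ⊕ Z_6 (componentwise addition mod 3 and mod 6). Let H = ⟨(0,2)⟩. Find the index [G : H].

|⟨(0,2)⟩| = 3 and |G| = 18.
By Lagrange, [G : H] = |G|/|H| = 18/3 = 6.

6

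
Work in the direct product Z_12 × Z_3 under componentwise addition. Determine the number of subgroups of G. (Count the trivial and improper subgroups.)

|G| = 36, so by Lagrange every subgroup order divides 36. Divisors: 1, 2, 3, 4, 6, 9, 12, 18, 36.
Subgroups by order — order 1: 1; order 2: 1; order 3: 4; order 4: 1; order 6: 4; order 9: 1; order 12: 4; order 18: 1; order 36: 1.
Total: 1 + 1 + 4 + 1 + 4 + 1 + 4 + 1 + 1 = 18.

18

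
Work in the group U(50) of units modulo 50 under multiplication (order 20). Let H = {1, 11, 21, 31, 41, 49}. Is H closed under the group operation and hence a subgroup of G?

No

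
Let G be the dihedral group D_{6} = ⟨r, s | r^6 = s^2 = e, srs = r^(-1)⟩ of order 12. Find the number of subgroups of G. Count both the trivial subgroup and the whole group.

16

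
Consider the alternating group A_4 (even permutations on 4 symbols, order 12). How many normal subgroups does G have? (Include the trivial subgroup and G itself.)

3

G has 10 subgroups. Checking conjugation-invariance by order — order 1: 1/1 normal; order 2: 0/3 normal; order 3: 0/4 normal; order 4: 1/1 normal; order 12: 1/1 normal.
Total normal subgroups: 3.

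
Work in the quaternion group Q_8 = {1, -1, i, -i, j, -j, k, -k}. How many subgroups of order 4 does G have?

|G| = 8 and 4 | 8, so subgroups of order 4 are possible by Lagrange.
The subgroups of order 4 are: {1, -1, i, -i}; {1, -1, j, -j}; {1, -1, k, -k}.
So G has 3 subgroups of order 4.

3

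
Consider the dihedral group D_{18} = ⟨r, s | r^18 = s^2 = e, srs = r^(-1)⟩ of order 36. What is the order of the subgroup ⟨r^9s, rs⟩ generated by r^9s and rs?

18

|⟨r^9s⟩| = 2 and |⟨rs⟩| = 2, so |H| is a multiple of lcm(2, 2) = 2 and divides |G| = 36.
Closing under the operation: H = {e, r^2, r^4, r^6, r^8, r^10, r^12, r^14, r^16, rs, r^3s, r^5s, r^7s, r^9s, r^11s, r^13s, r^15s, r^17s}, so |H| = 18.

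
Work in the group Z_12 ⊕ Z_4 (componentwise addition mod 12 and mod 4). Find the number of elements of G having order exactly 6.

An element (a,b) has order lcm(ord(a), ord(b)); count pairs with lcm equal to 6.
Enumerating gives 6 such elements.

6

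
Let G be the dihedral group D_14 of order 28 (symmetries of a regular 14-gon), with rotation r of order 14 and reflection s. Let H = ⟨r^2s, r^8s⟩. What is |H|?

14

|⟨r^2s⟩| = 2 and |⟨r^8s⟩| = 2, so |H| is a multiple of lcm(2, 2) = 2 and divides |G| = 28.
Closing under the operation: H = {e, r^2, r^4, r^6, r^8, r^10, r^12, s, r^2s, r^4s, r^6s, r^8s, r^10s, r^12s}, so |H| = 14.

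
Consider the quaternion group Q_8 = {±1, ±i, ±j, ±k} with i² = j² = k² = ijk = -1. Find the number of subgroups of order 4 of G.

|G| = 8 and 4 | 8, so subgroups of order 4 are possible by Lagrange.
The subgroups of order 4 are: {1, -1, i, -i}; {1, -1, j, -j}; {1, -1, k, -k}.
So G has 3 subgroups of order 4.

3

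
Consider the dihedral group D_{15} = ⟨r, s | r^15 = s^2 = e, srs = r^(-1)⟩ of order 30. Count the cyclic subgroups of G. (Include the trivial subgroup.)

Group the elements of G by the cyclic subgroup they generate; each cyclic subgroup of order d accounts for φ(d) elements.
Cyclic subgroups by order — order 1: 1; order 2: 15; order 3: 1; order 5: 1; order 15: 1.
Total: 19.

19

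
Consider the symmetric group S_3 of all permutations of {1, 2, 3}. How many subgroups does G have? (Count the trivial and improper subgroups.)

6

|G| = 6, so by Lagrange every subgroup order divides 6. Divisors: 1, 2, 3, 6.
Subgroups by order — order 1: 1; order 2: 3; order 3: 1; order 6: 1.
Total: 1 + 3 + 1 + 1 = 6.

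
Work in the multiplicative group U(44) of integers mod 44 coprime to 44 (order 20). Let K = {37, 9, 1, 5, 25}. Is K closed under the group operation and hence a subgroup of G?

|K| = 5 divides |G| = 20, consistent with Lagrange.
K contains the identity, every element's inverse is in K, and K is closed under ·: it is a subgroup.
In fact K = ⟨5⟩.

Yes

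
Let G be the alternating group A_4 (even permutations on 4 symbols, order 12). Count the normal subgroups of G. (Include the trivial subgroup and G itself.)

3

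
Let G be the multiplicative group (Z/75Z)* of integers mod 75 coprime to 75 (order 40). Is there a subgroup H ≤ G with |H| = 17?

17 does not divide |G| = 40, so by Lagrange no subgroup of order 17 exists.

No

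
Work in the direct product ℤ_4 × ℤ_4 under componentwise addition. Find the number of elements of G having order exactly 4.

12

An element (a,b) has order lcm(ord(a), ord(b)); count pairs with lcm equal to 4.
Enumerating gives 12 such elements.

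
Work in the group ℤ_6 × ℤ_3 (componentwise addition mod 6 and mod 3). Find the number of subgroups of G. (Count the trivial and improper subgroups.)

|G| = 18, so by Lagrange every subgroup order divides 18. Divisors: 1, 2, 3, 6, 9, 18.
Subgroups by order — order 1: 1; order 2: 1; order 3: 4; order 6: 4; order 9: 1; order 18: 1.
Total: 1 + 1 + 4 + 4 + 1 + 1 = 12.

12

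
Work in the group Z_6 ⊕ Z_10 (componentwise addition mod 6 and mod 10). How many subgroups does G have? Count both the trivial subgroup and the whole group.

|G| = 60, so by Lagrange every subgroup order divides 60. Divisors: 1, 2, 3, 4, 5, 6, 10, 12, 15, 20, 30, 60.
Subgroups by order — order 1: 1; order 2: 3; order 3: 1; order 4: 1; order 5: 1; order 6: 3; order 10: 3; order 12: 1; order 15: 1; order 20: 1; order 30: 3; order 60: 1.
Total: 1 + 3 + 1 + 1 + 1 + 3 + 3 + 1 + 1 + 1 + 3 + 1 = 20.

20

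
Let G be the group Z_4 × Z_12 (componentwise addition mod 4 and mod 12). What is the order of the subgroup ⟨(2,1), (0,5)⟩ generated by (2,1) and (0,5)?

24

|⟨(2,1)⟩| = 12 and |⟨(0,5)⟩| = 12, so |H| is a multiple of lcm(12, 12) = 12 and divides |G| = 48.
Closing under the operation: H = {(0,0), (0,1), (0,2), (0,3), (0,4), (0,5), (0,6), (0,7), (0,8), (0,9), (0,10), (0,11), (2,0), (2,1), (2,2), (2,3), (2,4), (2,5), (2,6), (2,7), (2,8), (2,9), (2,10), (2,11)}, so |H| = 24.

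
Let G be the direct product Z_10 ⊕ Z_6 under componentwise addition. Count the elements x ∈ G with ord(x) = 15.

8

An element (a,b) has order lcm(ord(a), ord(b)); count pairs with lcm equal to 15.
Enumerating gives 8 such elements.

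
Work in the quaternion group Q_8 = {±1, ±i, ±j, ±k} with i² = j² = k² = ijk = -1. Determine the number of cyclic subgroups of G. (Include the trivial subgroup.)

A cyclic subgroup of order d is generated by each of its φ(d) elements of order d, so the cyclic subgroups of order d number (#elements of order d)/φ(d).
Cyclic subgroups by order — order 1: 1; order 2: 1; order 4: 3.
Total: 5.

5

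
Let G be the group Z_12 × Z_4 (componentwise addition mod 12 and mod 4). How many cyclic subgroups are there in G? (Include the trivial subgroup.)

20

Group the elements of G by the cyclic subgroup they generate; each cyclic subgroup of order d accounts for φ(d) elements.
Cyclic subgroups by order — order 1: 1; order 2: 3; order 3: 1; order 4: 6; order 6: 3; order 12: 6.
Total: 20.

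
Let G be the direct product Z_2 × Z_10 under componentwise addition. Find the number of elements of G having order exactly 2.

3

An element (a,b) has order lcm(ord(a), ord(b)); count pairs with lcm equal to 2.
Enumerating gives 3 such elements.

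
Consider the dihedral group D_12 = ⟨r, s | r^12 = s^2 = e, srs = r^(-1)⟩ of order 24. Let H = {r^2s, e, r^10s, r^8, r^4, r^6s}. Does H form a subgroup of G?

|H| = 6 divides |G| = 24, consistent with Lagrange.
H contains the identity, every element's inverse is in H, and H is closed under ·: it is a subgroup.

Yes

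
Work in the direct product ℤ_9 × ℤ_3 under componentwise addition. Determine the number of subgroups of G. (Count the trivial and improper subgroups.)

|G| = 27, so by Lagrange every subgroup order divides 27. Divisors: 1, 3, 9, 27.
Subgroups by order — order 1: 1; order 3: 4; order 9: 4; order 27: 1.
Total: 1 + 4 + 4 + 1 = 10.

10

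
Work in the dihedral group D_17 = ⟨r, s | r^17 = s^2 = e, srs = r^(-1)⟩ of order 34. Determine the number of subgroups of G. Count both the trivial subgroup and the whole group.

20

|G| = 34, so by Lagrange every subgroup order divides 34. Divisors: 1, 2, 17, 34.
Subgroups by order — order 1: 1; order 2: 17; order 17: 1; order 34: 1.
Total: 1 + 17 + 1 + 1 = 20.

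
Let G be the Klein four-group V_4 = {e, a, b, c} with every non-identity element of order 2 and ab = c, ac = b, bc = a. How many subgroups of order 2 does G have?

|G| = 4 and 2 | 4, so subgroups of order 2 are possible by Lagrange.
The subgroups of order 2 are: {e, a}; {e, b}; {e, c}.
So G has 3 subgroups of order 2.

3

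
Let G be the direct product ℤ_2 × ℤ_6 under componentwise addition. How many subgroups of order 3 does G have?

|G| = 12 and 3 | 12, so subgroups of order 3 are possible by Lagrange.
The subgroups of order 3 are: {(0,0), (0,2), (0,4)}.
So G has 1 subgroup of order 3.

1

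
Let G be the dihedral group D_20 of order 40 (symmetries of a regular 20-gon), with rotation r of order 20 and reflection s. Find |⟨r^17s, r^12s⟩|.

8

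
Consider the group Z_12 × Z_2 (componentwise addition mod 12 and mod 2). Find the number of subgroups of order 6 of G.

3

|G| = 24 and 6 | 24, so subgroups of order 6 are possible by Lagrange.
The subgroups of order 6 are: {(0,0), (0,1), (4,0), (4,1), (8,0), (8,1)}; {(0,0), (2,0), (4,0), (6,0), (8,0), (10,0)}; {(0,0), (2,1), (4,0), (6,1), (8,0), (10,1)}.
So G has 3 subgroups of order 6.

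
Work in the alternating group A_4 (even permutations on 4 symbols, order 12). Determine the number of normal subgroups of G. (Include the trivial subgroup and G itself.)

3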